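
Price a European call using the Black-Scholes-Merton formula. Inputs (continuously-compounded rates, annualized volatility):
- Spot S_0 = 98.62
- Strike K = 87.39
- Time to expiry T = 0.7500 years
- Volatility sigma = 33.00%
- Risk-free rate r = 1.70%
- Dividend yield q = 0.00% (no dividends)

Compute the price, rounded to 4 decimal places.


d1 = (ln(S/K) + (r - q + 0.5*sigma^2) * T) / (sigma * sqrt(T)) = 0.61052419
d2 = d1 - sigma * sqrt(T) = 0.32473581
exp(-rT) = 0.98733094; exp(-qT) = 1.00000000
C = S_0 * exp(-qT) * N(d1) - K * exp(-rT) * N(d2)
N(d1) = 0.72924269; N(d2) = 0.62730948
C = 98.6200 * 1.00000000 * 0.72924269 - 87.3900 * 0.98733094 * 0.62730948 = 17.7919

Answer: Price = 17.7919


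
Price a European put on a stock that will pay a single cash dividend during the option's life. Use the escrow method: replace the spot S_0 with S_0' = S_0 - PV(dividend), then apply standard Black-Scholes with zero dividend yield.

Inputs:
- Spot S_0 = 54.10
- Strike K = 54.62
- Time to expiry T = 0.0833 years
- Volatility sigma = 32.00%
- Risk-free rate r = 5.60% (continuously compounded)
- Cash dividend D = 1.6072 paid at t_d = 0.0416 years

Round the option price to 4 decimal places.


PV(D) = D * exp(-r * t_d) = 1.6072 * 0.99767311 = 1.60346022
S_0' = S_0 - PV(D) = 54.1000 - 1.60346022 = 52.49653978
d1 = (ln(S_0'/K) + (r + sigma^2/2)*T) / (sigma*sqrt(T)) = -0.33265383
d2 = d1 - sigma*sqrt(T) = -0.42501139
exp(-rT) = 0.99534606
N(-d1) = 0.63030220; N(-d2) = 0.66458581
P = K * exp(-rT) * N(-d2) - S_0' * N(-d1) = 54.6200 * 0.99534606 * 0.66458581 - 52.49653978 * 0.63030220 = 3.0421

Answer: Price = 3.0421


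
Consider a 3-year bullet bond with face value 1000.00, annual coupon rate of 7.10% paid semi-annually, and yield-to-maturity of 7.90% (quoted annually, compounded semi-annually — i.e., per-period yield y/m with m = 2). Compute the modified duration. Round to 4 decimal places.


Coupon per period c = face * coupon_rate / m = 35.500000
Periods per year m = 2; per-period yield y/m = 0.039500
Number of cashflows N = 6
Cashflows (t years, CF_t, discount factor 1/(1+y/m)^(m*t), PV):
  t = 0.5000: CF_t = 35.500000, DF = 0.962001, PV = 34.151034
  t = 1.0000: CF_t = 35.500000, DF = 0.925446, PV = 32.853328
  t = 1.5000: CF_t = 35.500000, DF = 0.890280, PV = 31.604933
  t = 2.0000: CF_t = 35.500000, DF = 0.856450, PV = 30.403976
  t = 2.5000: CF_t = 35.500000, DF = 0.823906, PV = 29.248654
  t = 3.0000: CF_t = 1035.500000, DF = 0.792598, PV = 820.735353
Price P = sum_t PV_t = 978.997278
First compute Macaulay numerator sum_t t * PV_t:
  t * PV_t at t = 0.5000: 17.075517
  t * PV_t at t = 1.0000: 32.853328
  t * PV_t at t = 1.5000: 47.407399
  t * PV_t at t = 2.0000: 60.807952
  t * PV_t at t = 2.5000: 73.121635
  t * PV_t at t = 3.0000: 2462.206060
Macaulay duration D = 2693.471891 / 978.997278 = 2.751256
Modified duration = D / (1 + y/m) = 2.751256 / (1 + 0.039500) = 2.646711

Answer: Modified duration = 2.6467


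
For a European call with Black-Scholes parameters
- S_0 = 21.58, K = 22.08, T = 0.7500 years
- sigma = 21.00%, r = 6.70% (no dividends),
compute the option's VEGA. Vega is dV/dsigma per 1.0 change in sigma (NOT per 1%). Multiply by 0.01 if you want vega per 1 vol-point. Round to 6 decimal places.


d1 = 0.2412897349; d2 = 0.0594244001
phi(d1) = 0.3874963300; exp(-qT) = 1.0000000000; exp(-rT) = 0.9509916469
Vega = S * exp(-qT) * phi(d1) * sqrt(T) = 21.5800 * 1.0000000000 * 0.3874963300 * 0.8660254038 = 7.241852

Answer: Vega = 7.241852


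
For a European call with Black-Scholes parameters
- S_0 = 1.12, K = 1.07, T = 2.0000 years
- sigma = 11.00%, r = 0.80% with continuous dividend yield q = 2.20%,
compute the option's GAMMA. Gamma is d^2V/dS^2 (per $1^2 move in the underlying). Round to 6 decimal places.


d1 = 0.1913690447; d2 = 0.0358055529
phi(d1) = 0.3917037014; exp(-qT) = 0.9569539575; exp(-rT) = 0.9841273201
Gamma = exp(-qT) * phi(d1) / (S * sigma * sqrt(T)) = 0.9569539575 * 0.3917037014 / (1.1200 * 0.1100 * 1.4142135624) = 2.151409

Answer: Gamma = 2.151409


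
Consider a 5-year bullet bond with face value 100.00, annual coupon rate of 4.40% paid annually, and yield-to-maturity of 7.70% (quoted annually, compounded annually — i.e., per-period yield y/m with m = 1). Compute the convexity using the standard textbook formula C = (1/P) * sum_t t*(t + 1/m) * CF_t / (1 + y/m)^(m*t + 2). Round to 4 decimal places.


Answer: Convexity = 22.8659

Derivation:
Coupon per period c = face * coupon_rate / m = 4.400000
Periods per year m = 1; per-period yield y/m = 0.077000
Number of cashflows N = 5
Cashflows (t years, CF_t, discount factor 1/(1+y/m)^(m*t), PV):
  t = 1.0000: CF_t = 4.400000, DF = 0.928505, PV = 4.085422
  t = 2.0000: CF_t = 4.400000, DF = 0.862122, PV = 3.793336
  t = 3.0000: CF_t = 4.400000, DF = 0.800484, PV = 3.522132
  t = 4.0000: CF_t = 4.400000, DF = 0.743254, PV = 3.270317
  t = 5.0000: CF_t = 104.400000, DF = 0.690115, PV = 72.048009
Price P = sum_t PV_t = 86.719215
Convexity numerator sum_t t*(t + 1/m) * CF_t / (1+y/m)^(m*t + 2):
  t = 1.0000: term = 7.044263
  t = 2.0000: term = 19.621903
  t = 3.0000: term = 36.438073
  t = 4.0000: term = 56.388229
  t = 5.0000: term = 1863.424625
Convexity = (1/P) * sum = 1982.917092 / 86.719215 = 22.865948


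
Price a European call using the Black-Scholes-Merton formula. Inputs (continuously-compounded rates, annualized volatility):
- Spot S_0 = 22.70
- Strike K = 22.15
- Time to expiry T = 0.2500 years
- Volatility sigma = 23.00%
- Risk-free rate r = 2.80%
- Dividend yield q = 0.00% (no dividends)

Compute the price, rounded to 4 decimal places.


d1 = (ln(S/K) + (r - q + 0.5*sigma^2) * T) / (sigma * sqrt(T)) = 0.33165155
d2 = d1 - sigma * sqrt(T) = 0.21665155
exp(-rT) = 0.99302444; exp(-qT) = 1.00000000
C = S_0 * exp(-qT) * N(d1) - K * exp(-rT) * N(d2)
N(d1) = 0.62992380; N(d2) = 0.58576004
C = 22.7000 * 1.00000000 * 0.62992380 - 22.1500 * 0.99302444 * 0.58576004 = 1.4152

Answer: Price = 1.4152


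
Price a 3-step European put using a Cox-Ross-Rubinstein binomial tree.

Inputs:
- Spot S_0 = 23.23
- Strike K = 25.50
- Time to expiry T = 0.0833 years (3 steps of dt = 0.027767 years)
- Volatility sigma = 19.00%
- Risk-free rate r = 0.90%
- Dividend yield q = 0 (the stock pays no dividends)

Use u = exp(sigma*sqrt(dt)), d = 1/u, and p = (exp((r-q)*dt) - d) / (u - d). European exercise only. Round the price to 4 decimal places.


dt = T/N = 0.027767
u = exp(sigma*sqrt(dt)) = 1.032167; d = 1/u = 0.968836
p = (exp((r-q)*dt) - d) / (u - d) = 0.496032
Discount per step: exp(-r*dt) = 0.999750
Stock lattice S(k, i) with i counting down-moves:
  k=0: S(0,0) = 23.2300
  k=1: S(1,0) = 23.9772; S(1,1) = 22.5061
  k=2: S(2,0) = 24.7485; S(2,1) = 23.2300; S(2,2) = 21.8047
  k=3: S(3,0) = 25.5446; S(3,1) = 23.9772; S(3,2) = 22.5061; S(3,3) = 21.1251
Terminal payoffs V(N, i) = max(K - S_T, 0):
  V(3,0) = 0.000000; V(3,1) = 1.522764; V(3,2) = 2.993949; V(3,3) = 4.374865
Backward induction: V(k, i) = exp(-r*dt) * [p * V(k+1, i) + (1-p) * V(k+1, i+1)].
  V(2,0) = exp(-r*dt) * [p*0.000000 + (1-p)*1.522764] = 0.767233
  V(2,1) = exp(-r*dt) * [p*1.522764 + (1-p)*2.993949] = 2.263628
  V(2,2) = exp(-r*dt) * [p*2.993949 + (1-p)*4.374865] = 3.688965
  V(1,0) = exp(-r*dt) * [p*0.767233 + (1-p)*2.263628] = 1.520988
  V(1,1) = exp(-r*dt) * [p*2.263628 + (1-p)*3.688965] = 2.981207
  V(0,0) = exp(-r*dt) * [p*1.520988 + (1-p)*2.981207] = 2.256328

Answer: Price = V(0,0) = 2.2563


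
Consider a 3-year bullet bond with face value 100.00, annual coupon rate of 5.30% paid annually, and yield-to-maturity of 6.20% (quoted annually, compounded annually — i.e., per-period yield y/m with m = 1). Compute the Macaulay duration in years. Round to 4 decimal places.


Answer: Macaulay duration = 2.8496 years

Derivation:
Coupon per period c = face * coupon_rate / m = 5.300000
Periods per year m = 1; per-period yield y/m = 0.062000
Number of cashflows N = 3
Cashflows (t years, CF_t, discount factor 1/(1+y/m)^(m*t), PV):
  t = 1.0000: CF_t = 5.300000, DF = 0.941620, PV = 4.990584
  t = 2.0000: CF_t = 5.300000, DF = 0.886647, PV = 4.699231
  t = 3.0000: CF_t = 105.300000, DF = 0.834885, PV = 87.913348
Price P = sum_t PV_t = 97.603164
Macaulay numerator sum_t t * PV_t:
  t * PV_t at t = 1.0000: 4.990584
  t * PV_t at t = 2.0000: 9.398463
  t * PV_t at t = 3.0000: 263.740045
Macaulay duration D = (sum_t t * PV_t) / P = 278.129092 / 97.603164 = 2.849591


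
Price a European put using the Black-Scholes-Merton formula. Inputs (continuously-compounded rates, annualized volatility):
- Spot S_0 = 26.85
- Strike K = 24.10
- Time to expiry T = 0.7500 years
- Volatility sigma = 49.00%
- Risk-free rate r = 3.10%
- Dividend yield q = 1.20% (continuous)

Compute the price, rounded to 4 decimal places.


d1 = (ln(S/K) + (r - q + 0.5*sigma^2) * T) / (sigma * sqrt(T)) = 0.50038943
d2 = d1 - sigma * sqrt(T) = 0.07603698
exp(-rT) = 0.97701820; exp(-qT) = 0.99104038
P = K * exp(-rT) * N(-d2) - S_0 * exp(-qT) * N(-d1)
N(-d1) = 0.30840045; N(-d2) = 0.46969484
P = 24.1000 * 0.97701820 * 0.46969484 - 26.8500 * 0.99104038 * 0.30840045 = 2.8531

Answer: Price = 2.8531


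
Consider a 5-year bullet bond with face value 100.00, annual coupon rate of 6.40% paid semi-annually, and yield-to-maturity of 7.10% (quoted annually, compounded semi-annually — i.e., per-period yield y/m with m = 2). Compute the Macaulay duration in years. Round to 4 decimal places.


Coupon per period c = face * coupon_rate / m = 3.200000
Periods per year m = 2; per-period yield y/m = 0.035500
Number of cashflows N = 10
Cashflows (t years, CF_t, discount factor 1/(1+y/m)^(m*t), PV):
  t = 0.5000: CF_t = 3.200000, DF = 0.965717, PV = 3.090295
  t = 1.0000: CF_t = 3.200000, DF = 0.932609, PV = 2.984350
  t = 1.5000: CF_t = 3.200000, DF = 0.900637, PV = 2.882038
  t = 2.0000: CF_t = 3.200000, DF = 0.869760, PV = 2.783233
  t = 2.5000: CF_t = 3.200000, DF = 0.839942, PV = 2.687816
  t = 3.0000: CF_t = 3.200000, DF = 0.811147, PV = 2.595669
  t = 3.5000: CF_t = 3.200000, DF = 0.783338, PV = 2.506682
  t = 4.0000: CF_t = 3.200000, DF = 0.756483, PV = 2.420746
  t = 4.5000: CF_t = 3.200000, DF = 0.730549, PV = 2.337755
  t = 5.0000: CF_t = 103.200000, DF = 0.705503, PV = 72.807927
Price P = sum_t PV_t = 97.096510
Macaulay numerator sum_t t * PV_t:
  t * PV_t at t = 0.5000: 1.545147
  t * PV_t at t = 1.0000: 2.984350
  t * PV_t at t = 1.5000: 4.323057
  t * PV_t at t = 2.0000: 5.566466
  t * PV_t at t = 2.5000: 6.719539
  t * PV_t at t = 3.0000: 7.787008
  t * PV_t at t = 3.5000: 8.773387
  t * PV_t at t = 4.0000: 9.682982
  t * PV_t at t = 4.5000: 10.519899
  t * PV_t at t = 5.0000: 364.039634
Macaulay duration D = (sum_t t * PV_t) / P = 421.941470 / 97.096510 = 4.345588

Answer: Macaulay duration = 4.3456 years


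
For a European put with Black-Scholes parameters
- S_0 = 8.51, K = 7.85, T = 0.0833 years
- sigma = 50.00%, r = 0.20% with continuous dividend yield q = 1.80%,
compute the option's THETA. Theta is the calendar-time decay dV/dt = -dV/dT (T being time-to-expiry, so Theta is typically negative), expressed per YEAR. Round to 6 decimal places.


d1 = 0.6223333224; d2 = 0.4780246255
phi(d1) = 0.3287071930; exp(-qT) = 0.9985017235; exp(-rT) = 0.9998334139
Theta = -S*exp(-qT)*phi(d1)*sigma/(2*sqrt(T)) + r*K*exp(-rT)*N(-d2) - q*S*exp(-qT)*N(-d1)
N(-d1) = 0.2668613572; N(-d2) = 0.3163163390; sqrt(T) = 0.2886173938
Term 1 = -8.5100 * 0.9985017235 * 0.3287071930 * 0.5000 / (2 * 0.2886173938) = -2.4193856177
Term 2 = 0.0020 * 7.8500 * 0.9998334139 * 0.3163163390 = 0.0049653392
Term 3 = -0.0180 * 8.5100 * 0.9985017235 * 0.2668613572 = -0.0408165764
Theta = -2.4193856177 + (0.0049653392) + (-0.0408165764) = -2.455237

Answer: Theta = -2.455237


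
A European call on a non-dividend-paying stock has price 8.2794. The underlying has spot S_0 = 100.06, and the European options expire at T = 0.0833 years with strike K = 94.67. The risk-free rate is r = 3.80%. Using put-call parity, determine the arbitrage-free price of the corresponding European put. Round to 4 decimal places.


Put-call parity: C - P = S_0 * exp(-qT) - K * exp(-rT).
S_0 * exp(-qT) = 100.0600 * 1.00000000 = 100.06000000
K * exp(-rT) = 94.6700 * 0.99683960 = 94.37080537
P = C - S*exp(-qT) + K*exp(-rT)
P = 8.2794 - 100.06000000 + 94.37080537 = 2.5902

Answer: Put price = 2.5902


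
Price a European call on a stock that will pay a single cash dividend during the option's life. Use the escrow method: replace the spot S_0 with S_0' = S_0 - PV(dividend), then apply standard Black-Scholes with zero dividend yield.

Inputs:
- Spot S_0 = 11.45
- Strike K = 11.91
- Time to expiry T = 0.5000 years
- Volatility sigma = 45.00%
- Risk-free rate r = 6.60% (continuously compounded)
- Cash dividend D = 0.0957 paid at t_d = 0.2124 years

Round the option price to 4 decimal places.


PV(D) = D * exp(-r * t_d) = 0.0957 * 0.98607940 = 0.09436780
S_0' = S_0 - PV(D) = 11.4500 - 0.09436780 = 11.35563220
d1 = (ln(S_0'/K) + (r + sigma^2/2)*T) / (sigma*sqrt(T)) = 0.11301284
d2 = d1 - sigma*sqrt(T) = -0.20518521
exp(-rT) = 0.96753856
N(d1) = 0.54498981; N(d2) = 0.41871371
C = S_0' * N(d1) - K * exp(-rT) * N(d2) = 11.35563220 * 0.54498981 - 11.9100 * 0.96753856 * 0.41871371 = 1.3637

Answer: Price = 1.3637


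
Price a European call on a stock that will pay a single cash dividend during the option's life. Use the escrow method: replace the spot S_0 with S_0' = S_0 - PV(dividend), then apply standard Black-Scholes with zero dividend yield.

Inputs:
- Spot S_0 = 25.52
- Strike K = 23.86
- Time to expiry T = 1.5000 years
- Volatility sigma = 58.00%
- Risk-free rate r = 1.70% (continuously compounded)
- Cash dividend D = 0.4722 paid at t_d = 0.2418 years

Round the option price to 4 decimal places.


Answer: Price = 7.6341

Derivation:
PV(D) = D * exp(-r * t_d) = 0.4722 * 0.99589784 = 0.47026296
S_0' = S_0 - PV(D) = 25.5200 - 0.47026296 = 25.04973704
d1 = (ln(S_0'/K) + (r + sigma^2/2)*T) / (sigma*sqrt(T)) = 0.45957483
d2 = d1 - sigma*sqrt(T) = -0.25077719
exp(-rT) = 0.97482238
N(d1) = 0.67708929; N(d2) = 0.40099319
C = S_0' * N(d1) - K * exp(-rT) * N(d2) = 25.04973704 * 0.67708929 - 23.8600 * 0.97482238 * 0.40099319 = 7.6341


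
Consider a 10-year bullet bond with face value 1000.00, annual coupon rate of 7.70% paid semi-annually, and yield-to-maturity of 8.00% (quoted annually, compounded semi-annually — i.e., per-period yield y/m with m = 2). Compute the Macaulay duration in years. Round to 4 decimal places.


Answer: Macaulay duration = 7.1182 years

Derivation:
Coupon per period c = face * coupon_rate / m = 38.500000
Periods per year m = 2; per-period yield y/m = 0.040000
Number of cashflows N = 20
Cashflows (t years, CF_t, discount factor 1/(1+y/m)^(m*t), PV):
  t = 0.5000: CF_t = 38.500000, DF = 0.961538, PV = 37.019231
  t = 1.0000: CF_t = 38.500000, DF = 0.924556, PV = 35.595414
  t = 1.5000: CF_t = 38.500000, DF = 0.888996, PV = 34.226360
  t = 2.0000: CF_t = 38.500000, DF = 0.854804, PV = 32.909961
  t = 2.5000: CF_t = 38.500000, DF = 0.821927, PV = 31.644194
  t = 3.0000: CF_t = 38.500000, DF = 0.790315, PV = 30.427109
  t = 3.5000: CF_t = 38.500000, DF = 0.759918, PV = 29.256836
  t = 4.0000: CF_t = 38.500000, DF = 0.730690, PV = 28.131573
  t = 4.5000: CF_t = 38.500000, DF = 0.702587, PV = 27.049589
  t = 5.0000: CF_t = 38.500000, DF = 0.675564, PV = 26.009220
  t = 5.5000: CF_t = 38.500000, DF = 0.649581, PV = 25.008866
  t = 6.0000: CF_t = 38.500000, DF = 0.624597, PV = 24.046986
  t = 6.5000: CF_t = 38.500000, DF = 0.600574, PV = 23.122102
  t = 7.0000: CF_t = 38.500000, DF = 0.577475, PV = 22.232791
  t = 7.5000: CF_t = 38.500000, DF = 0.555265, PV = 21.377683
  t = 8.0000: CF_t = 38.500000, DF = 0.533908, PV = 20.555465
  t = 8.5000: CF_t = 38.500000, DF = 0.513373, PV = 19.764870
  t = 9.0000: CF_t = 38.500000, DF = 0.493628, PV = 19.004683
  t = 9.5000: CF_t = 38.500000, DF = 0.474642, PV = 18.273733
  t = 10.0000: CF_t = 1038.500000, DF = 0.456387, PV = 473.957844
Price P = sum_t PV_t = 979.614510
Macaulay numerator sum_t t * PV_t:
  t * PV_t at t = 0.5000: 18.509615
  t * PV_t at t = 1.0000: 35.595414
  t * PV_t at t = 1.5000: 51.339540
  t * PV_t at t = 2.0000: 65.819923
  t * PV_t at t = 2.5000: 79.110484
  t * PV_t at t = 3.0000: 91.281328
  t * PV_t at t = 3.5000: 102.398925
  t * PV_t at t = 4.0000: 112.526292
  t * PV_t at t = 4.5000: 121.723152
  t * PV_t at t = 5.0000: 130.046102
  t * PV_t at t = 5.5000: 137.548762
  t * PV_t at t = 6.0000: 144.281918
  t * PV_t at t = 6.5000: 150.293665
  t * PV_t at t = 7.0000: 155.629535
  t * PV_t at t = 7.5000: 160.332625
  t * PV_t at t = 8.0000: 164.443718
  t * PV_t at t = 8.5000: 168.001395
  t * PV_t at t = 9.0000: 171.042144
  t * PV_t at t = 9.5000: 173.600467
  t * PV_t at t = 10.0000: 4739.578436
Macaulay duration D = (sum_t t * PV_t) / P = 6973.103440 / 979.614510 = 7.118212


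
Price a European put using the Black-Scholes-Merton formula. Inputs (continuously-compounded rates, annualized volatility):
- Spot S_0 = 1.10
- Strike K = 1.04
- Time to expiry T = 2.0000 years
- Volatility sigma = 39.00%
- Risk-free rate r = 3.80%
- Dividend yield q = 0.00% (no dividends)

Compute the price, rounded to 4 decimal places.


d1 = (ln(S/K) + (r - q + 0.5*sigma^2) * T) / (sigma * sqrt(T)) = 0.51526231
d2 = d1 - sigma * sqrt(T) = -0.03628098
exp(-rT) = 0.92681621; exp(-qT) = 1.00000000
P = K * exp(-rT) * N(-d2) - S_0 * exp(-qT) * N(-d1)
N(-d1) = 0.30318487; N(-d2) = 0.51447084
P = 1.0400 * 0.92681621 * 0.51447084 - 1.1000 * 1.00000000 * 0.30318487 = 0.1624

Answer: Price = 0.1624


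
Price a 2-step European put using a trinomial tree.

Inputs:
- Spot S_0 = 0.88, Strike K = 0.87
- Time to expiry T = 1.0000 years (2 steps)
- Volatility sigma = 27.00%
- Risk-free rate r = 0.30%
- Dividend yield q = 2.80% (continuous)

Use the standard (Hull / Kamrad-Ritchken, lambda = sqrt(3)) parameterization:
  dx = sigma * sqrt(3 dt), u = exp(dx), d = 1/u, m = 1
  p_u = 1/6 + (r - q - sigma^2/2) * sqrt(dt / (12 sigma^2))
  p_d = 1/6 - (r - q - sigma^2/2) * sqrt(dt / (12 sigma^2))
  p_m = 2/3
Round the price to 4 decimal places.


Answer: Price = V(0,0) = 0.0862

Derivation:
dt = T/N = 0.500000; dx = sigma*sqrt(3*dt) = 0.330681
u = exp(dx) = 1.391916; d = 1/u = 0.718434
p_u = 0.120210, p_m = 0.666667, p_d = 0.213124
Discount per step: exp(-r*dt) = 0.998501
Stock lattice S(k, j) with j the centered position index:
  k=0: S(0,+0) = 0.8800
  k=1: S(1,-1) = 0.6322; S(1,+0) = 0.8800; S(1,+1) = 1.2249
  k=2: S(2,-2) = 0.4542; S(2,-1) = 0.6322; S(2,+0) = 0.8800; S(2,+1) = 1.2249; S(2,+2) = 1.7049
Terminal payoffs V(N, j) = max(K - S_T, 0):
  V(2,-2) = 0.415790; V(2,-1) = 0.237778; V(2,+0) = 0.000000; V(2,+1) = 0.000000; V(2,+2) = 0.000000
Backward induction: V(k, j) = exp(-r*dt) * [p_u * V(k+1, j+1) + p_m * V(k+1, j) + p_d * V(k+1, j-1)]
  V(1,-1) = exp(-r*dt) * [p_u*0.000000 + p_m*0.237778 + p_d*0.415790] = 0.246763
  V(1,+0) = exp(-r*dt) * [p_u*0.000000 + p_m*0.000000 + p_d*0.237778] = 0.050600
  V(1,+1) = exp(-r*dt) * [p_u*0.000000 + p_m*0.000000 + p_d*0.000000] = 0.000000
  V(0,+0) = exp(-r*dt) * [p_u*0.000000 + p_m*0.050600 + p_d*0.246763] = 0.086195


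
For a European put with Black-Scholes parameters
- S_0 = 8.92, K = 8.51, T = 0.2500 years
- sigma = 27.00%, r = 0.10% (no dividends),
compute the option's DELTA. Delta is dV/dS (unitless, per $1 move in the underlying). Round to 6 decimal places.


d1 = 0.4179000297; d2 = 0.2829000297
phi(d1) = 0.3655841658; exp(-qT) = 1.0000000000; exp(-rT) = 0.9997500312
N(-d1) = 0.3380101054
Delta = -exp(-qT) * N(-d1) = -1.0000000000 * 0.3380101054 = -0.338010

Answer: Delta = -0.338010


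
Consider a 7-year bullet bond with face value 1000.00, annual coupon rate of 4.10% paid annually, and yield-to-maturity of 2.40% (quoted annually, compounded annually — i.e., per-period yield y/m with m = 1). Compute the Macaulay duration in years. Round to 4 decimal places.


Coupon per period c = face * coupon_rate / m = 41.000000
Periods per year m = 1; per-period yield y/m = 0.024000
Number of cashflows N = 7
Cashflows (t years, CF_t, discount factor 1/(1+y/m)^(m*t), PV):
  t = 1.0000: CF_t = 41.000000, DF = 0.976562, PV = 40.039062
  t = 2.0000: CF_t = 41.000000, DF = 0.953674, PV = 39.100647
  t = 3.0000: CF_t = 41.000000, DF = 0.931323, PV = 38.184226
  t = 4.0000: CF_t = 41.000000, DF = 0.909495, PV = 37.289283
  t = 5.0000: CF_t = 41.000000, DF = 0.888178, PV = 36.415315
  t = 6.0000: CF_t = 41.000000, DF = 0.867362, PV = 35.561831
  t = 7.0000: CF_t = 1041.000000, DF = 0.847033, PV = 881.761298
Price P = sum_t PV_t = 1108.351662
Macaulay numerator sum_t t * PV_t:
  t * PV_t at t = 1.0000: 40.039062
  t * PV_t at t = 2.0000: 78.201294
  t * PV_t at t = 3.0000: 114.552677
  t * PV_t at t = 4.0000: 149.157131
  t * PV_t at t = 5.0000: 182.076576
  t * PV_t at t = 6.0000: 213.370988
  t * PV_t at t = 7.0000: 6172.329087
Macaulay duration D = (sum_t t * PV_t) / P = 6949.726814 / 1108.351662 = 6.270327

Answer: Macaulay duration = 6.2703 years


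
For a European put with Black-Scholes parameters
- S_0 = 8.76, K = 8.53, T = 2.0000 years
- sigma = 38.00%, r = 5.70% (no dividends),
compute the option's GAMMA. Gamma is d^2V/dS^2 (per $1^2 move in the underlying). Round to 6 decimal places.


d1 = 0.5303422620; d2 = -0.0070588917
phi(d1) = 0.3466048216; exp(-qT) = 1.0000000000; exp(-rT) = 0.8922579559
Gamma = exp(-qT) * phi(d1) / (S * sigma * sqrt(T)) = 1.0000000000 * 0.3466048216 / (8.7600 * 0.3800 * 1.4142135624) = 0.073626

Answer: Gamma = 0.073626


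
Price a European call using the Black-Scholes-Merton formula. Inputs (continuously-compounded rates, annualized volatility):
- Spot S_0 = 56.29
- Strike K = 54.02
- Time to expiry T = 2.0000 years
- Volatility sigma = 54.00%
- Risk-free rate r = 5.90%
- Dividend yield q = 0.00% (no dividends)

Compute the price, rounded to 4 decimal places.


d1 = (ln(S/K) + (r - q + 0.5*sigma^2) * T) / (sigma * sqrt(T)) = 0.59025418
d2 = d1 - sigma * sqrt(T) = -0.17342114
exp(-rT) = 0.88869605; exp(-qT) = 1.00000000
C = S_0 * exp(-qT) * N(d1) - K * exp(-rT) * N(d2)
N(d1) = 0.72248987; N(d2) = 0.43116020
C = 56.2900 * 1.00000000 * 0.72248987 - 54.0200 * 0.88869605 * 0.43116020 = 19.9701

Answer: Price = 19.9701


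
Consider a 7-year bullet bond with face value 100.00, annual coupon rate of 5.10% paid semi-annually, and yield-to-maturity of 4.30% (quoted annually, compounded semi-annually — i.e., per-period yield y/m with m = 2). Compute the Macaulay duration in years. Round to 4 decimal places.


Answer: Macaulay duration = 6.0023 years

Derivation:
Coupon per period c = face * coupon_rate / m = 2.550000
Periods per year m = 2; per-period yield y/m = 0.021500
Number of cashflows N = 14
Cashflows (t years, CF_t, discount factor 1/(1+y/m)^(m*t), PV):
  t = 0.5000: CF_t = 2.550000, DF = 0.978953, PV = 2.496329
  t = 1.0000: CF_t = 2.550000, DF = 0.958348, PV = 2.443787
  t = 1.5000: CF_t = 2.550000, DF = 0.938177, PV = 2.392352
  t = 2.0000: CF_t = 2.550000, DF = 0.918431, PV = 2.341999
  t = 2.5000: CF_t = 2.550000, DF = 0.899100, PV = 2.292706
  t = 3.0000: CF_t = 2.550000, DF = 0.880177, PV = 2.244450
  t = 3.5000: CF_t = 2.550000, DF = 0.861651, PV = 2.197210
  t = 4.0000: CF_t = 2.550000, DF = 0.843515, PV = 2.150964
  t = 4.5000: CF_t = 2.550000, DF = 0.825762, PV = 2.105692
  t = 5.0000: CF_t = 2.550000, DF = 0.808381, PV = 2.061372
  t = 5.5000: CF_t = 2.550000, DF = 0.791367, PV = 2.017986
  t = 6.0000: CF_t = 2.550000, DF = 0.774711, PV = 1.975512
  t = 6.5000: CF_t = 2.550000, DF = 0.758405, PV = 1.933933
  t = 7.0000: CF_t = 102.550000, DF = 0.742442, PV = 76.137475
Price P = sum_t PV_t = 104.791768
Macaulay numerator sum_t t * PV_t:
  t * PV_t at t = 0.5000: 1.248164
  t * PV_t at t = 1.0000: 2.443787
  t * PV_t at t = 1.5000: 3.588528
  t * PV_t at t = 2.0000: 4.683998
  t * PV_t at t = 2.5000: 5.731764
  t * PV_t at t = 3.0000: 6.733350
  t * PV_t at t = 3.5000: 7.690235
  t * PV_t at t = 4.0000: 8.603857
  t * PV_t at t = 4.5000: 9.475614
  t * PV_t at t = 5.0000: 10.306862
  t * PV_t at t = 5.5000: 11.098922
  t * PV_t at t = 6.0000: 11.853074
  t * PV_t at t = 6.5000: 12.570563
  t * PV_t at t = 7.0000: 532.962327
Macaulay duration D = (sum_t t * PV_t) / P = 628.991046 / 104.791768 = 6.002294


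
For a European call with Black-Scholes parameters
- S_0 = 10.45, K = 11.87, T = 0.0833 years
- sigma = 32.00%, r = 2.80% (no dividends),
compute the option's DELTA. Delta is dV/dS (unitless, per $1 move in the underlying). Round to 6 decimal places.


d1 = -1.3081209848; d2 = -1.4004785508
phi(d1) = 0.1695633308; exp(-qT) = 1.0000000000; exp(-rT) = 0.9976703179
N(d1) = 0.0954161384
Delta = exp(-qT) * N(d1) = 1.0000000000 * 0.0954161384 = 0.095416

Answer: Delta = 0.095416


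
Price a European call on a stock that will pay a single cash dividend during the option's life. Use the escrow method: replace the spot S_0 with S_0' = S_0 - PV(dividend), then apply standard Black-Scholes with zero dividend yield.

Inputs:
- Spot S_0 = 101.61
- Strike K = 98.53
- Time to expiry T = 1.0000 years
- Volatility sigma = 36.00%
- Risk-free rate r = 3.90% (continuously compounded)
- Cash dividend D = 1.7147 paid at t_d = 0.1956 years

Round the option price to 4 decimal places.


Answer: Price = 16.6257

Derivation:
PV(D) = D * exp(-r * t_d) = 1.7147 * 0.99240062 = 1.70166935
S_0' = S_0 - PV(D) = 101.6100 - 1.70166935 = 99.90833065
d1 = (ln(S_0'/K) + (r + sigma^2/2)*T) / (sigma*sqrt(T)) = 0.32692223
d2 = d1 - sigma*sqrt(T) = -0.03307777
exp(-rT) = 0.96175071
N(d1) = 0.62813665; N(d2) = 0.48680628
C = S_0' * N(d1) - K * exp(-rT) * N(d2) = 99.90833065 * 0.62813665 - 98.5300 * 0.96175071 * 0.48680628 = 16.6257


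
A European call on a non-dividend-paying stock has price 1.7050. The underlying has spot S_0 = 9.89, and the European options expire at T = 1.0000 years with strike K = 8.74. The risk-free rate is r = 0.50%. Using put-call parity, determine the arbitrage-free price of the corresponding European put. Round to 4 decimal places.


Put-call parity: C - P = S_0 * exp(-qT) - K * exp(-rT).
S_0 * exp(-qT) = 9.8900 * 1.00000000 = 9.89000000
K * exp(-rT) = 8.7400 * 0.99501248 = 8.69640907
P = C - S*exp(-qT) + K*exp(-rT)
P = 1.7050 - 9.89000000 + 8.69640907 = 0.5114

Answer: Put price = 0.5114


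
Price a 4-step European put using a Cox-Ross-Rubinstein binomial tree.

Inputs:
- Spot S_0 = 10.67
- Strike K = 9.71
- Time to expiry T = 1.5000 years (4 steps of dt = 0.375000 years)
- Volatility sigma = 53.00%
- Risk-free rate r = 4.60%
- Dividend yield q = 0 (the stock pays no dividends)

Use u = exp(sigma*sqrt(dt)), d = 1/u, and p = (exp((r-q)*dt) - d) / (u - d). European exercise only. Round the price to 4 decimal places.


dt = T/N = 0.375000
u = exp(sigma*sqrt(dt)) = 1.383418; d = 1/u = 0.722847
p = (exp((r-q)*dt) - d) / (u - d) = 0.445906
Discount per step: exp(-r*dt) = 0.982898
Stock lattice S(k, i) with i counting down-moves:
  k=0: S(0,0) = 10.6700
  k=1: S(1,0) = 14.7611; S(1,1) = 7.7128
  k=2: S(2,0) = 20.4207; S(2,1) = 10.6700; S(2,2) = 5.5752
  k=3: S(3,0) = 28.2504; S(3,1) = 14.7611; S(3,2) = 7.7128; S(3,3) = 4.0300
  k=4: S(4,0) = 39.0821; S(4,1) = 20.4207; S(4,2) = 10.6700; S(4,3) = 5.5752; S(4,4) = 2.9131
Terminal payoffs V(N, i) = max(K - S_T, 0):
  V(4,0) = 0.000000; V(4,1) = 0.000000; V(4,2) = 0.000000; V(4,3) = 4.134839; V(4,4) = 6.796933
Backward induction: V(k, i) = exp(-r*dt) * [p * V(k+1, i) + (1-p) * V(k+1, i+1)].
  V(3,0) = exp(-r*dt) * [p*0.000000 + (1-p)*0.000000] = 0.000000
  V(3,1) = exp(-r*dt) * [p*0.000000 + (1-p)*0.000000] = 0.000000
  V(3,2) = exp(-r*dt) * [p*0.000000 + (1-p)*4.134839] = 2.251908
  V(3,3) = exp(-r*dt) * [p*4.134839 + (1-p)*6.796933] = 5.513949
  V(2,0) = exp(-r*dt) * [p*0.000000 + (1-p)*0.000000] = 0.000000
  V(2,1) = exp(-r*dt) * [p*0.000000 + (1-p)*2.251908] = 1.226430
  V(2,2) = exp(-r*dt) * [p*2.251908 + (1-p)*5.513949] = 3.989962
  V(1,0) = exp(-r*dt) * [p*0.000000 + (1-p)*1.226430] = 0.667936
  V(1,1) = exp(-r*dt) * [p*1.226430 + (1-p)*3.989962] = 2.710525
  V(0,0) = exp(-r*dt) * [p*0.667936 + (1-p)*2.710525] = 1.768943

Answer: Price = V(0,0) = 1.7689


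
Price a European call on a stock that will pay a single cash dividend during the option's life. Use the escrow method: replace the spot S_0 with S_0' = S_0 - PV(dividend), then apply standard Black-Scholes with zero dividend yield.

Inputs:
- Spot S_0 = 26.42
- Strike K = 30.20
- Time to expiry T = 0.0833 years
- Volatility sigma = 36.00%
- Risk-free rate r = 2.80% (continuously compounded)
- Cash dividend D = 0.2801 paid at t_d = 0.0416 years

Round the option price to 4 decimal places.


Answer: Price = 0.1148

Derivation:
PV(D) = D * exp(-r * t_d) = 0.2801 * 0.99883588 = 0.27977393
S_0' = S_0 - PV(D) = 26.4200 - 0.27977393 = 26.14022607
d1 = (ln(S_0'/K) + (r + sigma^2/2)*T) / (sigma*sqrt(T)) = -1.31504671
d2 = d1 - sigma*sqrt(T) = -1.41894897
exp(-rT) = 0.99767032
N(d1) = 0.09424710; N(d2) = 0.07795695
C = S_0' * N(d1) - K * exp(-rT) * N(d2) = 26.14022607 * 0.09424710 - 30.2000 * 0.99767032 * 0.07795695 = 0.1148


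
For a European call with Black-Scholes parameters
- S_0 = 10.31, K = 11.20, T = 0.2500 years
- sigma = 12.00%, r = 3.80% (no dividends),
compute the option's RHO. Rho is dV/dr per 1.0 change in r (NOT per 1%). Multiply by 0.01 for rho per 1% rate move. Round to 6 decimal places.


d1 = -1.1916580045; d2 = -1.2516580045
phi(d1) = 0.1961328716; exp(-qT) = 1.0000000000; exp(-rT) = 0.9905449824
N(d2) = 0.1053472544
Rho = K*T*exp(-rT)*N(d2) = 11.2000 * 0.2500 * 0.9905449824 * 0.1053472544 = 0.292183

Answer: Rho = 0.292183


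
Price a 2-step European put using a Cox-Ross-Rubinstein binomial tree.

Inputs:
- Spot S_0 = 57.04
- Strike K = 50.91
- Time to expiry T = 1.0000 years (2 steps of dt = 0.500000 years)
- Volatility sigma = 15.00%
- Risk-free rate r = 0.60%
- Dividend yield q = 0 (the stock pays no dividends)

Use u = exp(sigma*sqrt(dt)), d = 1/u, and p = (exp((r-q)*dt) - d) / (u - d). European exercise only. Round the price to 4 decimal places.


Answer: Price = V(0,0) = 1.2454

Derivation:
dt = T/N = 0.500000
u = exp(sigma*sqrt(dt)) = 1.111895; d = 1/u = 0.899365
p = (exp((r-q)*dt) - d) / (u - d) = 0.487645
Discount per step: exp(-r*dt) = 0.997004
Stock lattice S(k, i) with i counting down-moves:
  k=0: S(0,0) = 57.0400
  k=1: S(1,0) = 63.4225; S(1,1) = 51.2998
  k=2: S(2,0) = 70.5192; S(2,1) = 57.0400; S(2,2) = 46.1373
Terminal payoffs V(N, i) = max(K - S_T, 0):
  V(2,0) = 0.000000; V(2,1) = 0.000000; V(2,2) = 4.772746
Backward induction: V(k, i) = exp(-r*dt) * [p * V(k+1, i) + (1-p) * V(k+1, i+1)].
  V(1,0) = exp(-r*dt) * [p*0.000000 + (1-p)*0.000000] = 0.000000
  V(1,1) = exp(-r*dt) * [p*0.000000 + (1-p)*4.772746] = 2.438014
  V(0,0) = exp(-r*dt) * [p*0.000000 + (1-p)*2.438014] = 1.245387


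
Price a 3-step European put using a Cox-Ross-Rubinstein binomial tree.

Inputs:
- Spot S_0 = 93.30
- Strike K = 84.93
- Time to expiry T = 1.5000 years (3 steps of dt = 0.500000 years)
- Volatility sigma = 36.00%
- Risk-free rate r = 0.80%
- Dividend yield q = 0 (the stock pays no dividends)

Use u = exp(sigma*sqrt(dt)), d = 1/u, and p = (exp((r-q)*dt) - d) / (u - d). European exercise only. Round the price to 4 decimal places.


Answer: Price = V(0,0) = 12.1443

Derivation:
dt = T/N = 0.500000
u = exp(sigma*sqrt(dt)) = 1.289892; d = 1/u = 0.775259
p = (exp((r-q)*dt) - d) / (u - d) = 0.444490
Discount per step: exp(-r*dt) = 0.996008
Stock lattice S(k, i) with i counting down-moves:
  k=0: S(0,0) = 93.3000
  k=1: S(1,0) = 120.3469; S(1,1) = 72.3316
  k=2: S(2,0) = 155.2345; S(2,1) = 93.3000; S(2,2) = 56.0757
  k=3: S(3,0) = 200.2358; S(3,1) = 120.3469; S(3,2) = 72.3316; S(3,3) = 43.4732
Terminal payoffs V(N, i) = max(K - S_T, 0):
  V(3,0) = 0.000000; V(3,1) = 0.000000; V(3,2) = 12.598359; V(3,3) = 41.456794
Backward induction: V(k, i) = exp(-r*dt) * [p * V(k+1, i) + (1-p) * V(k+1, i+1)].
  V(2,0) = exp(-r*dt) * [p*0.000000 + (1-p)*0.000000] = 0.000000
  V(2,1) = exp(-r*dt) * [p*0.000000 + (1-p)*12.598359] = 6.970577
  V(2,2) = exp(-r*dt) * [p*12.598359 + (1-p)*41.456794] = 28.515221
  V(1,0) = exp(-r*dt) * [p*0.000000 + (1-p)*6.970577] = 3.856768
  V(1,1) = exp(-r*dt) * [p*6.970577 + (1-p)*28.515221] = 18.863240
  V(0,0) = exp(-r*dt) * [p*3.856768 + (1-p)*18.863240] = 12.144340


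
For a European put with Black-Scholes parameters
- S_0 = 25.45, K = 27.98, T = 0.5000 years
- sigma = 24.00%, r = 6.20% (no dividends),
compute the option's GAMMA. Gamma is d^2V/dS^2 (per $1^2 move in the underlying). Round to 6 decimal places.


Answer: Gamma = 0.088541

Derivation:
d1 = -0.2909404183; d2 = -0.4606460457
phi(d1) = 0.3824100959; exp(-qT) = 1.0000000000; exp(-rT) = 0.9694755731
Gamma = exp(-qT) * phi(d1) / (S * sigma * sqrt(T)) = 1.0000000000 * 0.3824100959 / (25.4500 * 0.2400 * 0.7071067812) = 0.088541


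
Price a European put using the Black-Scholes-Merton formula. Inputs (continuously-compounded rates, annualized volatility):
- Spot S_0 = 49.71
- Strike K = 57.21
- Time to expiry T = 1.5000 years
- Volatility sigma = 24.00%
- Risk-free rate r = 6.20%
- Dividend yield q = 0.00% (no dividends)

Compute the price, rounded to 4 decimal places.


d1 = (ln(S/K) + (r - q + 0.5*sigma^2) * T) / (sigma * sqrt(T)) = -0.01470574
d2 = d1 - sigma * sqrt(T) = -0.30864451
exp(-rT) = 0.91119350; exp(-qT) = 1.00000000
P = K * exp(-rT) * N(-d2) - S_0 * exp(-qT) * N(-d1)
N(-d1) = 0.50586653; N(-d2) = 0.62120402
P = 57.2100 * 0.91119350 * 0.62120402 - 49.7100 * 1.00000000 * 0.50586653 = 7.2364

Answer: Price = 7.2364


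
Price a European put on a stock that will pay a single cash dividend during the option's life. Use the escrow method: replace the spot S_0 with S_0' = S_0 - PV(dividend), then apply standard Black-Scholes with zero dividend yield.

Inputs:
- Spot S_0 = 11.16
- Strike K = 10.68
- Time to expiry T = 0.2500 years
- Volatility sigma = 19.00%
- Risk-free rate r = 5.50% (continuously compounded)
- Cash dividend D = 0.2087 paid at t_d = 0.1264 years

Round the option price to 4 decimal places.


Answer: Price = 0.2315

Derivation:
PV(D) = D * exp(-r * t_d) = 0.2087 * 0.99307211 = 0.20725415
S_0' = S_0 - PV(D) = 11.1600 - 0.20725415 = 10.95274585
d1 = (ln(S_0'/K) + (r + sigma^2/2)*T) / (sigma*sqrt(T)) = 0.45768267
d2 = d1 - sigma*sqrt(T) = 0.36268267
exp(-rT) = 0.98634410
N(-d1) = 0.32359022; N(-d2) = 0.35842097
P = K * exp(-rT) * N(-d2) - S_0' * N(-d1) = 10.6800 * 0.98634410 * 0.35842097 - 10.95274585 * 0.32359022 = 0.2315


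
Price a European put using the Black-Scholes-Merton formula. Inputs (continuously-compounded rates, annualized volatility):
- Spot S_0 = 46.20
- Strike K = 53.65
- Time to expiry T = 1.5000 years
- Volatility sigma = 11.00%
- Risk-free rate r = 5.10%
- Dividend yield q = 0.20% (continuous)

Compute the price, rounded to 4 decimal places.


d1 = (ln(S/K) + (r - q + 0.5*sigma^2) * T) / (sigma * sqrt(T)) = -0.49677635
d2 = d1 - sigma * sqrt(T) = -0.63149828
exp(-rT) = 0.92635291; exp(-qT) = 0.99700450
P = K * exp(-rT) * N(-d2) - S_0 * exp(-qT) * N(-d1)
N(-d1) = 0.69032661; N(-d2) = 0.73614261
P = 53.6500 * 0.92635291 * 0.73614261 - 46.2000 * 0.99700450 * 0.69032661 = 4.7879

Answer: Price = 4.7879


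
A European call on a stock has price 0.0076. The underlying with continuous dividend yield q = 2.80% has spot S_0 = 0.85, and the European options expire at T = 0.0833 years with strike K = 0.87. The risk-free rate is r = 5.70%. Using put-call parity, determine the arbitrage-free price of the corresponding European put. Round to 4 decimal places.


Put-call parity: C - P = S_0 * exp(-qT) - K * exp(-rT).
S_0 * exp(-qT) = 0.8500 * 0.99767032 = 0.84801977
K * exp(-rT) = 0.8700 * 0.99526315 = 0.86587894
P = C - S*exp(-qT) + K*exp(-rT)
P = 0.0076 - 0.84801977 + 0.86587894 = 0.0255

Answer: Put price = 0.0255


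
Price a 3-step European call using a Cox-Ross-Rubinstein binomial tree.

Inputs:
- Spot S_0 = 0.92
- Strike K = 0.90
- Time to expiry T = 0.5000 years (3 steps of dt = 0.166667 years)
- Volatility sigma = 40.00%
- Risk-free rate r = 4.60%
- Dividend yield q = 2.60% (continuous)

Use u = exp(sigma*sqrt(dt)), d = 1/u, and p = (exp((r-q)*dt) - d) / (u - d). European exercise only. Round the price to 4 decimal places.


Answer: Price = V(0,0) = 0.1236

Derivation:
dt = T/N = 0.166667
u = exp(sigma*sqrt(dt)) = 1.177389; d = 1/u = 0.849337
p = (exp((r-q)*dt) - d) / (u - d) = 0.469444
Discount per step: exp(-r*dt) = 0.992363
Stock lattice S(k, i) with i counting down-moves:
  k=0: S(0,0) = 0.9200
  k=1: S(1,0) = 1.0832; S(1,1) = 0.7814
  k=2: S(2,0) = 1.2753; S(2,1) = 0.9200; S(2,2) = 0.6637
  k=3: S(3,0) = 1.5016; S(3,1) = 1.0832; S(3,2) = 0.7814; S(3,3) = 0.5637
Terminal payoffs V(N, i) = max(S_T - K, 0):
  V(3,0) = 0.601578; V(3,1) = 0.183198; V(3,2) = 0.000000; V(3,3) = 0.000000
Backward induction: V(k, i) = exp(-r*dt) * [p * V(k+1, i) + (1-p) * V(k+1, i+1)].
  V(2,0) = exp(-r*dt) * [p*0.601578 + (1-p)*0.183198] = 0.376704
  V(2,1) = exp(-r*dt) * [p*0.183198 + (1-p)*0.000000] = 0.085344
  V(2,2) = exp(-r*dt) * [p*0.000000 + (1-p)*0.000000] = 0.000000
  V(1,0) = exp(-r*dt) * [p*0.376704 + (1-p)*0.085344] = 0.220425
  V(1,1) = exp(-r*dt) * [p*0.085344 + (1-p)*0.000000] = 0.039758
  V(0,0) = exp(-r*dt) * [p*0.220425 + (1-p)*0.039758] = 0.123620


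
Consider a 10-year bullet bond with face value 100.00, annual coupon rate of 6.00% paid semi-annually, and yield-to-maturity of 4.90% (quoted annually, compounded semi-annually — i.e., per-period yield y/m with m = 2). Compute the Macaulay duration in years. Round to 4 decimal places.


Answer: Macaulay duration = 7.7716 years

Derivation:
Coupon per period c = face * coupon_rate / m = 3.000000
Periods per year m = 2; per-period yield y/m = 0.024500
Number of cashflows N = 20
Cashflows (t years, CF_t, discount factor 1/(1+y/m)^(m*t), PV):
  t = 0.5000: CF_t = 3.000000, DF = 0.976086, PV = 2.928258
  t = 1.0000: CF_t = 3.000000, DF = 0.952744, PV = 2.858231
  t = 1.5000: CF_t = 3.000000, DF = 0.929960, PV = 2.789879
  t = 2.0000: CF_t = 3.000000, DF = 0.907721, PV = 2.723162
  t = 2.5000: CF_t = 3.000000, DF = 0.886013, PV = 2.658040
  t = 3.0000: CF_t = 3.000000, DF = 0.864825, PV = 2.594475
  t = 3.5000: CF_t = 3.000000, DF = 0.844143, PV = 2.532430
  t = 4.0000: CF_t = 3.000000, DF = 0.823957, PV = 2.471870
  t = 4.5000: CF_t = 3.000000, DF = 0.804252, PV = 2.412757
  t = 5.0000: CF_t = 3.000000, DF = 0.785019, PV = 2.355058
  t = 5.5000: CF_t = 3.000000, DF = 0.766246, PV = 2.298739
  t = 6.0000: CF_t = 3.000000, DF = 0.747922, PV = 2.243767
  t = 6.5000: CF_t = 3.000000, DF = 0.730036, PV = 2.190109
  t = 7.0000: CF_t = 3.000000, DF = 0.712578, PV = 2.137735
  t = 7.5000: CF_t = 3.000000, DF = 0.695538, PV = 2.086613
  t = 8.0000: CF_t = 3.000000, DF = 0.678904, PV = 2.036713
  t = 8.5000: CF_t = 3.000000, DF = 0.662669, PV = 1.988007
  t = 9.0000: CF_t = 3.000000, DF = 0.646822, PV = 1.940465
  t = 9.5000: CF_t = 3.000000, DF = 0.631354, PV = 1.894061
  t = 10.0000: CF_t = 103.000000, DF = 0.616255, PV = 63.474307
Price P = sum_t PV_t = 108.614674
Macaulay numerator sum_t t * PV_t:
  t * PV_t at t = 0.5000: 1.464129
  t * PV_t at t = 1.0000: 2.858231
  t * PV_t at t = 1.5000: 4.184818
  t * PV_t at t = 2.0000: 5.446323
  t * PV_t at t = 2.5000: 6.645099
  t * PV_t at t = 3.0000: 7.783425
  t * PV_t at t = 3.5000: 8.863506
  t * PV_t at t = 4.0000: 9.887478
  t * PV_t at t = 4.5000: 10.857407
  t * PV_t at t = 5.0000: 11.775291
  t * PV_t at t = 5.5000: 12.643065
  t * PV_t at t = 6.0000: 13.462600
  t * PV_t at t = 6.5000: 14.235709
  t * PV_t at t = 7.0000: 14.964142
  t * PV_t at t = 7.5000: 15.649594
  t * PV_t at t = 8.0000: 16.293705
  t * PV_t at t = 8.5000: 16.898059
  t * PV_t at t = 9.0000: 17.464189
  t * PV_t at t = 9.5000: 17.993580
  t * PV_t at t = 10.0000: 634.743073
Macaulay duration D = (sum_t t * PV_t) / P = 844.113422 / 108.614674 = 7.771633


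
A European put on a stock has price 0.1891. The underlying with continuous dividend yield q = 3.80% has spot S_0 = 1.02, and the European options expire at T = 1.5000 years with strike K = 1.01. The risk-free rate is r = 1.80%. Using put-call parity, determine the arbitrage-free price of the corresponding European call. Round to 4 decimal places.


Put-call parity: C - P = S_0 * exp(-qT) - K * exp(-rT).
S_0 * exp(-qT) = 1.0200 * 0.94459407 = 0.96348595
K * exp(-rT) = 1.0100 * 0.97336124 = 0.98309485
C = P + S*exp(-qT) - K*exp(-rT)
C = 0.1891 + 0.96348595 - 0.98309485 = 0.1695

Answer: Call price = 0.1695
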